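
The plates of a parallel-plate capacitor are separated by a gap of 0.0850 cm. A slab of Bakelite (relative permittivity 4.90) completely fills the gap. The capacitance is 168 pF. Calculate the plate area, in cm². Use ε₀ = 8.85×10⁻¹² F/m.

A = Cd/(κε₀) = 1.68×10⁻¹⁰ × 8.50×10⁻⁴ / (4.90 × 8.85×10⁻¹²) = 3.29×10⁻³ m².

A ≈ 32.9 cm²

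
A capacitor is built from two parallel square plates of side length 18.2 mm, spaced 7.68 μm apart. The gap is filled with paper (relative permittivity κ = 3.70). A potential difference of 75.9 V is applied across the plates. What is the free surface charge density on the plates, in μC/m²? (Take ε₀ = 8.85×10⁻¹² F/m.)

σ ≈ 324 μC/m²

A = (18.2 mm)² = 3.31×10⁻⁴ m².
C = κε₀A/d = 3.70 × 8.85×10⁻¹² × 3.31×10⁻⁴ / 7.68×10⁻⁶ = 1.41×10⁻⁹ F.
σ = Q/A = CV/A = 1.41×10⁻⁹ × 75.9 / 3.31×10⁻⁴ = 3.24×10⁻⁴ C/m².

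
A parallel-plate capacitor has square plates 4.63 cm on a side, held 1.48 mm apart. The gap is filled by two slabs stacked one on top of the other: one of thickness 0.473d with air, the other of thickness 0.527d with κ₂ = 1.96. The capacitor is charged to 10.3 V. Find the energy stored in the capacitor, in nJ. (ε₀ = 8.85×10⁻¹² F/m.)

U ≈ 0.917 nJ

A = (4.63 cm)² = 2.14×10⁻³ m².
Stacked slabs ⇒ two capacitors in series, each with the full plate area.
C₁ = κ₁ε₀A/d₁ = 1.00 × 8.85×10⁻¹² × 2.14×10⁻³ / 7.00×10⁻⁴ = 2.71×10⁻¹¹ F.
C₂ = κ₂ε₀A/d₂ = 1.96 × 8.85×10⁻¹² × 2.14×10⁻³ / 7.80×10⁻⁴ = 4.77×10⁻¹¹ F.
C = (1/C₁ + 1/C₂)⁻¹ = 1.73×10⁻¹¹ F.
U = ½CV² = ½ × 1.73×10⁻¹¹ × (10.3)² = 9.17×10⁻¹⁰ J.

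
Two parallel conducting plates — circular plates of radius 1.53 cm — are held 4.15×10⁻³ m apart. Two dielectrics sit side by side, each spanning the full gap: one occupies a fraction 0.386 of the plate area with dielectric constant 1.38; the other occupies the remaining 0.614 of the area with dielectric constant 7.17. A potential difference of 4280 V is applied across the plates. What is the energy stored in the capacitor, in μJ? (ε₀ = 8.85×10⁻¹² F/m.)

A = π(1.53 cm)² = 7.35×10⁻⁴ m².
Side-by-side slabs ⇒ two capacitors in parallel, each spanning the full gap.
C₁ = κ₁ε₀A₁/d = 1.38 × 8.85×10⁻¹² × 2.84×10⁻⁴ / 4.15×10⁻³ = 8.35×10⁻¹³ F.
C₂ = κ₂ε₀A₂/d = 7.17 × 8.85×10⁻¹² × 4.52×10⁻⁴ / 4.15×10⁻³ = 6.90×10⁻¹² F.
C = C₁ + C₂ = 7.74×10⁻¹² F.
U = ½CV² = ½ × 7.74×10⁻¹² × (4280)² = 7.09×10⁻⁵ J.

70.9 μJ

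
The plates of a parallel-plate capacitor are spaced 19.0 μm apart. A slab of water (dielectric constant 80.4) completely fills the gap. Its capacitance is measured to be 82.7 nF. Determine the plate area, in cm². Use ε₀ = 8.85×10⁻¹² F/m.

A = Cd/(κε₀) = 8.27×10⁻⁸ × 1.90×10⁻⁵ / (80.4 × 8.85×10⁻¹²) = 2.21×10⁻³ m².

22.1 cm²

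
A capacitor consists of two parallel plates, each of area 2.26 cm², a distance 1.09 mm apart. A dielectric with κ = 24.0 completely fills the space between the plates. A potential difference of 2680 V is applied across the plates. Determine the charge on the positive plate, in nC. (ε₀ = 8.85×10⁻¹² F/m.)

A = 2.26 cm² = 2.26×10⁻⁴ m².
C = κε₀A/d = 24.0 × 8.85×10⁻¹² × 2.26×10⁻⁴ / 1.09×10⁻³ = 4.40×10⁻¹¹ F.
Q = CV = 4.40×10⁻¹¹ × 2680 = 1.18×10⁻⁷ C.

118 nC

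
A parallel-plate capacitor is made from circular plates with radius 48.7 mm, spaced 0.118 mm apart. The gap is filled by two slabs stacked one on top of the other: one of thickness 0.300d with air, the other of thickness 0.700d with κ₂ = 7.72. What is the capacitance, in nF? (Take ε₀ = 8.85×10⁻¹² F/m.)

1.43 nF

A = π(48.7 mm)² = 7.45×10⁻³ m².
Stacked slabs ⇒ two capacitors in series, each with the full plate area.
C₁ = κ₁ε₀A/d₁ = 1.00 × 8.85×10⁻¹² × 7.45×10⁻³ / 3.54×10⁻⁵ = 1.86×10⁻⁹ F.
C₂ = κ₂ε₀A/d₂ = 7.72 × 8.85×10⁻¹² × 7.45×10⁻³ / 8.26×10⁻⁵ = 6.16×10⁻⁹ F.
C = (1/C₁ + 1/C₂)⁻¹ = 1.43×10⁻⁹ F.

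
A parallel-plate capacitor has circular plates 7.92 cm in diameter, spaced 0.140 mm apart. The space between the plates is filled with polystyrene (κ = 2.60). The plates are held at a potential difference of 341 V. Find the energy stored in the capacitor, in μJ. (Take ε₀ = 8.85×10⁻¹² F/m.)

U ≈ 47.1 μJ

A = π(7.92/2 cm)² = 4.93×10⁻³ m².
C = κε₀A/d = 2.60 × 8.85×10⁻¹² × 4.93×10⁻³ / 1.40×10⁻⁴ = 8.10×10⁻¹⁰ F.
U = ½CV² = ½ × 8.10×10⁻¹⁰ × (341)² = 4.71×10⁻⁵ J.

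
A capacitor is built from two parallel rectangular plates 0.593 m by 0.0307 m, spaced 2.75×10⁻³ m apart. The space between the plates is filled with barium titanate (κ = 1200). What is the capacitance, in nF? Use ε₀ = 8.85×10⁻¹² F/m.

C ≈ 70.3 nF

A = 0.593 × 0.0307 m² = 1.82×10⁻² m².
C = κε₀A/d = 1200 × 8.85×10⁻¹² × 1.82×10⁻² / 2.75×10⁻³ = 7.03×10⁻⁸ F.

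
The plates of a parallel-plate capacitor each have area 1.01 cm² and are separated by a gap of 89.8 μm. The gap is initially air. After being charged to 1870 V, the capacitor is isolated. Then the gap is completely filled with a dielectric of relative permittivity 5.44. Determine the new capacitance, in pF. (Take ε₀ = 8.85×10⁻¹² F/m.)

54.1 pF

A = 1.01 cm² = 1.01×10⁻⁴ m².
Initially C₁ = ε₀A/d = 8.85×10⁻¹² × 1.01×10⁻⁴ / 8.98×10⁻⁵ = 9.95×10⁻¹² F.
C = κε₀A/d scales with κ, so C₂/C₁ = κ = 5.44.
C₂ = 5.44 × 9.95×10⁻¹² = 5.41×10⁻¹¹ F.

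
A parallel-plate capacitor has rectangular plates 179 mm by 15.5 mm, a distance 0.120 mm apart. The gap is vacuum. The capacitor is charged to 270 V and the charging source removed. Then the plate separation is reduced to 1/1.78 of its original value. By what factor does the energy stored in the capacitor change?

U₂/U₁ ≈ 0.562

Isolated ⇒ Q is held fixed.
C₂ = 1.78 C₁ and U = Q²/(2C), so U₂/U₁ = C₁/C₂ = 0.562.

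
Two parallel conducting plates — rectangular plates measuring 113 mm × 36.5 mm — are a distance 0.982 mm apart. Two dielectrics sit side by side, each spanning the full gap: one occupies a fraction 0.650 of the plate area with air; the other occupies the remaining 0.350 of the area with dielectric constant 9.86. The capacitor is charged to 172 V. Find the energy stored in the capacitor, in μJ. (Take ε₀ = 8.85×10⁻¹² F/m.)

2.25 μJ

A = 113 × 36.5 mm² = 4.12×10⁻³ m².
Side-by-side slabs ⇒ two capacitors in parallel, each spanning the full gap.
C₁ = κ₁ε₀A₁/d = 1.00 × 8.85×10⁻¹² × 2.68×10⁻³ / 9.82×10⁻⁴ = 2.42×10⁻¹¹ F.
C₂ = κ₂ε₀A₂/d = 9.86 × 8.85×10⁻¹² × 1.44×10⁻³ / 9.82×10⁻⁴ = 1.28×10⁻¹⁰ F.
C = C₁ + C₂ = 1.52×10⁻¹⁰ F.
U = ½CV² = ½ × 1.52×10⁻¹⁰ × (172)² = 2.25×10⁻⁶ J.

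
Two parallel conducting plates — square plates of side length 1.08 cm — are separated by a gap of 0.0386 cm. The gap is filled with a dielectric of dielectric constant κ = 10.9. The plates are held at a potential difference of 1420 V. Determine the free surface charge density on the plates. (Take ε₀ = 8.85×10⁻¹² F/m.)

A = (1.08 cm)² = 1.17×10⁻⁴ m².
C = κε₀A/d = 10.9 × 8.85×10⁻¹² × 1.17×10⁻⁴ / 3.86×10⁻⁴ = 2.91×10⁻¹¹ F.
σ = Q/A = CV/A = 2.91×10⁻¹¹ × 1420 / 1.17×10⁻⁴ = 3.55×10⁻⁴ C/m².

σ ≈ 355 μC/m²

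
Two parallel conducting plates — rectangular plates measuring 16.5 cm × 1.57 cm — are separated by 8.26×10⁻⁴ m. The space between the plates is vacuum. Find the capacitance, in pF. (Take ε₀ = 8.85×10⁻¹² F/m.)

A = 16.5 × 1.57 cm² = 2.59×10⁻³ m².
C = ε₀A/d = 8.85×10⁻¹² × 2.59×10⁻³ / 8.26×10⁻⁴ = 2.78×10⁻¹¹ F.

C ≈ 27.8 pF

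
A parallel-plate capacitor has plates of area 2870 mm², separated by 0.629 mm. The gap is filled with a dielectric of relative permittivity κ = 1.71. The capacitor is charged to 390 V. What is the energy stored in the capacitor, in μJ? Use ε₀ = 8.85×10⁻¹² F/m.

A = 2870 mm² = 2.87×10⁻³ m².
C = κε₀A/d = 1.71 × 8.85×10⁻¹² × 2.87×10⁻³ / 6.29×10⁻⁴ = 6.91×10⁻¹¹ F.
U = ½CV² = ½ × 6.91×10⁻¹¹ × (390)² = 5.25×10⁻⁶ J.

5.25 μJ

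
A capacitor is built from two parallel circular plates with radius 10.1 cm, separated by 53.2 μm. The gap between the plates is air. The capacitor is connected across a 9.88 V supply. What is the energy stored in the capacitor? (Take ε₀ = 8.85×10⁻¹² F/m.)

260 nJ

A = π(10.1 cm)² = 3.20×10⁻² m².
C = ε₀A/d = 8.85×10⁻¹² × 3.20×10⁻² / 5.32×10⁻⁵ = 5.33×10⁻⁹ F.
U = ½CV² = ½ × 5.33×10⁻⁹ × (9.88)² = 2.60×10⁻⁷ J.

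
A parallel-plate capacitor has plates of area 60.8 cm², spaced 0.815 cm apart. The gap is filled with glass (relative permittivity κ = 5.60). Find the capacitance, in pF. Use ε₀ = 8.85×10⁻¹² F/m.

C ≈ 37.0 pF

A = 60.8 cm² = 6.08×10⁻³ m².
C = κε₀A/d = 5.60 × 8.85×10⁻¹² × 6.08×10⁻³ / 8.15×10⁻³ = 3.70×10⁻¹¹ F.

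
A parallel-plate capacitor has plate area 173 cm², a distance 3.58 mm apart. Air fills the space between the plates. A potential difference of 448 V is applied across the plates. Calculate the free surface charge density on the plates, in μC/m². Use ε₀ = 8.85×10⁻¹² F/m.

A = 173 cm² = 1.73×10⁻² m².
C = ε₀A/d = 8.85×10⁻¹² × 1.73×10⁻² / 3.58×10⁻³ = 4.28×10⁻¹¹ F.
σ = Q/A = CV/A = 4.28×10⁻¹¹ × 448 / 1.73×10⁻² = 1.11×10⁻⁶ C/m².

σ ≈ 1.11 μC/m²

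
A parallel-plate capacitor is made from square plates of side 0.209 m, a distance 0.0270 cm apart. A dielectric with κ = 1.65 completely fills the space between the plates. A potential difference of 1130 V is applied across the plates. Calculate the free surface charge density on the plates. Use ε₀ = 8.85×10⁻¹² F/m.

A = (0.209 m)² = 4.37×10⁻² m².
C = κε₀A/d = 1.65 × 8.85×10⁻¹² × 4.37×10⁻² / 2.70×10⁻⁴ = 2.36×10⁻⁹ F.
σ = Q/A = CV/A = 2.36×10⁻⁹ × 1130 / 4.37×10⁻² = 6.11×10⁻⁵ C/m².

6.11 nC/cm²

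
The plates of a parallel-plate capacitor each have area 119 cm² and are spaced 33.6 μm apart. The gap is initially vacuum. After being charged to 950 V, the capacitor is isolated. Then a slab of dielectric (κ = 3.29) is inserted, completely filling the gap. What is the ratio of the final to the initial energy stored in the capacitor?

0.304

Isolated ⇒ Q is held fixed.
C₂ = 3.29 C₁ and U = Q²/(2C), so U₂/U₁ = C₁/C₂ = 0.304.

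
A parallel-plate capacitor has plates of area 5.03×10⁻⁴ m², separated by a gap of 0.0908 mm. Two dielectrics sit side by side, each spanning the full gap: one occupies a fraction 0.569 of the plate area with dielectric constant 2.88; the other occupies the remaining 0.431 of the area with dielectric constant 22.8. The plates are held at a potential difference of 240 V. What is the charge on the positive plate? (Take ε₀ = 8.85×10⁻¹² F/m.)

Side-by-side slabs ⇒ two capacitors in parallel, each spanning the full gap.
C₁ = κ₁ε₀A₁/d = 2.88 × 8.85×10⁻¹² × 2.86×10⁻⁴ / 9.08×10⁻⁵ = 8.03×10⁻¹¹ F.
C₂ = κ₂ε₀A₂/d = 22.8 × 8.85×10⁻¹² × 2.17×10⁻⁴ / 9.08×10⁻⁵ = 4.82×10⁻¹⁰ F.
C = C₁ + C₂ = 5.62×10⁻¹⁰ F.
Q = CV = 5.62×10⁻¹⁰ × 240 = 1.35×10⁻⁷ C.

135 nC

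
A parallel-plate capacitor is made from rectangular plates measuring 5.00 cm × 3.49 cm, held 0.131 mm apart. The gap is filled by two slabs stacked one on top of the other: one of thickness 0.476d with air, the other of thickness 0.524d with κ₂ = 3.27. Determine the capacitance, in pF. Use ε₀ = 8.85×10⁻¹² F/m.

A = 5.00 × 3.49 cm² = 1.75×10⁻³ m².
Stacked slabs ⇒ two capacitors in series, each with the full plate area.
C₁ = κ₁ε₀A/d₁ = 1.00 × 8.85×10⁻¹² × 1.75×10⁻³ / 6.24×10⁻⁵ = 2.48×10⁻¹⁰ F.
C₂ = κ₂ε₀A/d₂ = 3.27 × 8.85×10⁻¹² × 1.75×10⁻³ / 6.86×10⁻⁵ = 7.36×10⁻¹⁰ F.
C = (1/C₁ + 1/C₂)⁻¹ = 1.85×10⁻¹⁰ F.

185 pF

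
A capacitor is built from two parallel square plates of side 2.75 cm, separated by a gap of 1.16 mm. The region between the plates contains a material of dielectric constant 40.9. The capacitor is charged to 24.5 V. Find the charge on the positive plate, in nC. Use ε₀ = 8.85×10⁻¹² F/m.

Q ≈ 5.78 nC

A = (2.75 cm)² = 7.56×10⁻⁴ m².
C = κε₀A/d = 40.9 × 8.85×10⁻¹² × 7.56×10⁻⁴ / 1.16×10⁻³ = 2.36×10⁻¹⁰ F.
Q = CV = 2.36×10⁻¹⁰ × 24.5 = 5.78×10⁻⁹ C.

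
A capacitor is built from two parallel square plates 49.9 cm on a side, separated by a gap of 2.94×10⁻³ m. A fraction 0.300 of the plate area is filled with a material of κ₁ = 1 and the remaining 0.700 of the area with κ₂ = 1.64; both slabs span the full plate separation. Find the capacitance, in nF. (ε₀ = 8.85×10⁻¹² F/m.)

A = (49.9 cm)² = 0.249 m².
Side-by-side slabs ⇒ two capacitors in parallel, each spanning the full gap.
C₁ = κ₁ε₀A₁/d = 1.00 × 8.85×10⁻¹² × 7.47×10⁻² / 2.94×10⁻³ = 2.25×10⁻¹⁰ F.
C₂ = κ₂ε₀A₂/d = 1.64 × 8.85×10⁻¹² × 0.174 / 2.94×10⁻³ = 8.60×10⁻¹⁰ F.
C = C₁ + C₂ = 1.09×10⁻⁹ F.

C ≈ 1.09 nF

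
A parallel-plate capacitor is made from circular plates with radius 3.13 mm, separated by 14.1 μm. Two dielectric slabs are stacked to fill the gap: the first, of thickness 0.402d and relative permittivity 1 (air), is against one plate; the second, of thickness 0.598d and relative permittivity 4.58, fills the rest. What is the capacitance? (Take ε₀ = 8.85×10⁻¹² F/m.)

C ≈ 36.3 pF

A = π(3.13 mm)² = 3.08×10⁻⁵ m².
Stacked slabs ⇒ two capacitors in series, each with the full plate area.
C₁ = κ₁ε₀A/d₁ = 1.00 × 8.85×10⁻¹² × 3.08×10⁻⁵ / 5.67×10⁻⁶ = 4.81×10⁻¹¹ F.
C₂ = κ₂ε₀A/d₂ = 4.58 × 8.85×10⁻¹² × 3.08×10⁻⁵ / 8.43×10⁻⁶ = 1.48×10⁻¹⁰ F.
C = (1/C₁ + 1/C₂)⁻¹ = 3.63×10⁻¹¹ F.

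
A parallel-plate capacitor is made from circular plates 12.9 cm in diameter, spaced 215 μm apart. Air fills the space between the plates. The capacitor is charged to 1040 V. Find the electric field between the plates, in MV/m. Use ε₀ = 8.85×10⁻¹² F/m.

E = V/d = 1040 / 2.15×10⁻⁴ = 4.84×10⁶ V/m.

E ≈ 4.84 MV/m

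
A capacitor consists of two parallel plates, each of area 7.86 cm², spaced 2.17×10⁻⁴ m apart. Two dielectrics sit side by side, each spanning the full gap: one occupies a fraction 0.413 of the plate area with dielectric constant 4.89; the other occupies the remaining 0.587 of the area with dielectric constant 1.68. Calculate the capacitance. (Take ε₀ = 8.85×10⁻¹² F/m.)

A = 7.86 cm² = 7.86×10⁻⁴ m².
Side-by-side slabs ⇒ two capacitors in parallel, each spanning the full gap.
C₁ = κ₁ε₀A₁/d = 4.89 × 8.85×10⁻¹² × 3.25×10⁻⁴ / 2.17×10⁻⁴ = 6.47×10⁻¹¹ F.
C₂ = κ₂ε₀A₂/d = 1.68 × 8.85×10⁻¹² × 4.61×10⁻⁴ / 2.17×10⁻⁴ = 3.16×10⁻¹¹ F.
C = C₁ + C₂ = 9.64×10⁻¹¹ F.

C ≈ 96.4 pF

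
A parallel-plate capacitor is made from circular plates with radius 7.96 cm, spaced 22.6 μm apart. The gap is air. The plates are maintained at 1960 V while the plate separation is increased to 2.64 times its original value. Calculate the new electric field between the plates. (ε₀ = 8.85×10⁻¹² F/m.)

E ≈ 32.9 MV/m

A = π(7.96 cm)² = 1.99×10⁻² m².
Initially C₁ = ε₀A/d = 8.85×10⁻¹² × 1.99×10⁻² / 2.26×10⁻⁵ = 7.79×10⁻⁹ F.
E₁ = 8.67×10⁷ V/m.
Battery connected ⇒ V is held fixed. E = V/d, so E₂/E₁ = d₁/d₂ = 0.379.
E₂ = 0.379 × 8.67×10⁷ = 3.29×10⁷ V/m.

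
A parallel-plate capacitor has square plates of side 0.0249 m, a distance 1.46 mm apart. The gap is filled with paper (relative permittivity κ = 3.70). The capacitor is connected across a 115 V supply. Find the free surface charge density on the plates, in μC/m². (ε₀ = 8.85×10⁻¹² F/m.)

σ ≈ 2.58 μC/m²

A = (0.0249 m)² = 6.20×10⁻⁴ m².
C = κε₀A/d = 3.70 × 8.85×10⁻¹² × 6.20×10⁻⁴ / 1.46×10⁻³ = 1.39×10⁻¹¹ F.
σ = Q/A = CV/A = 1.39×10⁻¹¹ × 115 / 6.20×10⁻⁴ = 2.58×10⁻⁶ C/m².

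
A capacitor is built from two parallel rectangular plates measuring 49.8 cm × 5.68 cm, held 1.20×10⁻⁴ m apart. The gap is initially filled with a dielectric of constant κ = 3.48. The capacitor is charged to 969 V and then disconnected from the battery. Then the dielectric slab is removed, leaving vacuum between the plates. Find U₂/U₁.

Isolated ⇒ Q is held fixed.
C₂ = 0.287 C₁ and U = Q²/(2C), so U₂/U₁ = C₁/C₂ = 3.48.

3.48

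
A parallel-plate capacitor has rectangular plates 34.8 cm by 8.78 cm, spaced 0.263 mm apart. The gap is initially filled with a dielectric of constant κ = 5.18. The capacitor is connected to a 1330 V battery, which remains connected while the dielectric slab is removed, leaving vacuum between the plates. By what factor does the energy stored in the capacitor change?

Battery connected ⇒ V is held fixed.
C₂ = 0.193 C₁ and U = ½CV², so U₂/U₁ = C₂/C₁ = 0.193.

U₂/U₁ ≈ 0.193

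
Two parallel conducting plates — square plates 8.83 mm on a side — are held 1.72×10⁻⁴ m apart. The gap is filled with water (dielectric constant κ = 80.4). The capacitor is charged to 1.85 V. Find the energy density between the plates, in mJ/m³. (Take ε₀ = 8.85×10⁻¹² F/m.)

41.2 mJ/m³

E = V/d = 1.85 / 1.72×10⁻⁴ = 1.08×10⁴ V/m.
u = ½κε₀E² = ½ × 80.4 × 8.85×10⁻¹² × (1.08×10⁴)² = 4.12×10⁻² J/m³.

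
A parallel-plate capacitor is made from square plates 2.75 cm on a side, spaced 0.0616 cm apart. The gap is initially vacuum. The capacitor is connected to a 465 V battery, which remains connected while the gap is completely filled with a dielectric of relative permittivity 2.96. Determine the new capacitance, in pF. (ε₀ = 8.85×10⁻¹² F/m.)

C ≈ 32.2 pF

A = (2.75 cm)² = 7.56×10⁻⁴ m².
Initially C₁ = ε₀A/d = 8.85×10⁻¹² × 7.56×10⁻⁴ / 6.16×10⁻⁴ = 1.09×10⁻¹¹ F.
C = κε₀A/d scales with κ, so C₂/C₁ = κ = 2.96.
C₂ = 2.96 × 1.09×10⁻¹¹ = 3.22×10⁻¹¹ F.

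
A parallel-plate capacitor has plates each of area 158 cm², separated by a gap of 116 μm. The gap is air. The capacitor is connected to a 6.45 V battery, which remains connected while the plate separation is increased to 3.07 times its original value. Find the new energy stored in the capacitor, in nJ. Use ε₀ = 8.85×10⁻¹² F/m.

U ≈ 8.17 nJ

A = 158 cm² = 1.58×10⁻² m².
Initially C₁ = ε₀A/d = 8.85×10⁻¹² × 1.58×10⁻² / 1.16×10⁻⁴ = 1.21×10⁻⁹ F.
U₁ = 2.51×10⁻⁸ J.
Battery connected ⇒ V is held fixed. C₂ = 0.326 C₁ and U = ½CV², so U₂/U₁ = C₂/C₁ = 0.326.
U₂ = 0.326 × 2.51×10⁻⁸ = 8.17×10⁻⁹ J.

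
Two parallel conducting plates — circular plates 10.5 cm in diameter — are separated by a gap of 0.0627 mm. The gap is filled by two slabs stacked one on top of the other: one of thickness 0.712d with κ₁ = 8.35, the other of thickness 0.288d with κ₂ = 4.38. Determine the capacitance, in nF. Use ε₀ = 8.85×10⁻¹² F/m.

A = π(10.5/2 cm)² = 8.66×10⁻³ m².
Stacked slabs ⇒ two capacitors in series, each with the full plate area.
C₁ = κ₁ε₀A/d₁ = 8.35 × 8.85×10⁻¹² × 8.66×10⁻³ / 4.46×10⁻⁵ = 1.43×10⁻⁸ F.
C₂ = κ₂ε₀A/d₂ = 4.38 × 8.85×10⁻¹² × 8.66×10⁻³ / 1.81×10⁻⁵ = 1.86×10⁻⁸ F.
C = (1/C₁ + 1/C₂)⁻¹ = 8.09×10⁻⁹ F.

8.09 nF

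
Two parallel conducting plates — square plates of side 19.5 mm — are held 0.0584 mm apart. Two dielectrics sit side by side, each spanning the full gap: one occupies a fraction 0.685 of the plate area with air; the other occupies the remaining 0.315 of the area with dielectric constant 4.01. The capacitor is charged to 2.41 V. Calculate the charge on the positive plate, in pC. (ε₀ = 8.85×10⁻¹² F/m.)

A = (19.5 mm)² = 3.80×10⁻⁴ m².
Side-by-side slabs ⇒ two capacitors in parallel, each spanning the full gap.
C₁ = κ₁ε₀A₁/d = 1.00 × 8.85×10⁻¹² × 2.60×10⁻⁴ / 5.84×10⁻⁵ = 3.95×10⁻¹¹ F.
C₂ = κ₂ε₀A₂/d = 4.01 × 8.85×10⁻¹² × 1.20×10⁻⁴ / 5.84×10⁻⁵ = 7.28×10⁻¹¹ F.
C = C₁ + C₂ = 1.12×10⁻¹⁰ F.
Q = CV = 1.12×10⁻¹⁰ × 2.41 = 2.71×10⁻¹⁰ C.

271 pC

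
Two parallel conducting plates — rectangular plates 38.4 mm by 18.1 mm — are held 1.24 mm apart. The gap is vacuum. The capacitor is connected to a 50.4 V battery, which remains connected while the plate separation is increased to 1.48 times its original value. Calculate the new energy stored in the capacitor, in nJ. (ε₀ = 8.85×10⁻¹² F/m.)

A = 38.4 × 18.1 mm² = 6.95×10⁻⁴ m².
Initially C₁ = ε₀A/d = 8.85×10⁻¹² × 6.95×10⁻⁴ / 1.24×10⁻³ = 4.96×10⁻¹² F.
U₁ = 6.30×10⁻⁹ J.
Battery connected ⇒ V is held fixed. C₂ = 0.676 C₁ and U = ½CV², so U₂/U₁ = C₂/C₁ = 0.676.
U₂ = 0.676 × 6.30×10⁻⁹ = 4.26×10⁻⁹ J.

U ≈ 4.26 nJ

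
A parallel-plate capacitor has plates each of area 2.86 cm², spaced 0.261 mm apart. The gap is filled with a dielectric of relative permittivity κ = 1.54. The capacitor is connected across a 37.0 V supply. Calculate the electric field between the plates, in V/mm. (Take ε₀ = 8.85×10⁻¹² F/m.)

142 V/mm

E = V/d = 37.0 / 2.61×10⁻⁴ = 1.42×10⁵ V/m.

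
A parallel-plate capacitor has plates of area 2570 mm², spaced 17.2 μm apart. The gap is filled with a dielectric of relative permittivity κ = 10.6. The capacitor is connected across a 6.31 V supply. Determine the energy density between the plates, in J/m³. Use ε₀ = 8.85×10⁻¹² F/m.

E = V/d = 6.31 / 1.72×10⁻⁵ = 3.67×10⁵ V/m.
u = ½κε₀E² = ½ × 10.6 × 8.85×10⁻¹² × (3.67×10⁵)² = 6.31 J/m³.

6.31 J/m³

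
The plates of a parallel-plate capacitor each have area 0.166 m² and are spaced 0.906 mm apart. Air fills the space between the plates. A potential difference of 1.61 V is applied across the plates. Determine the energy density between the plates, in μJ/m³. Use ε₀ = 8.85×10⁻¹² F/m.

E = V/d = 1.61 / 9.06×10⁻⁴ = 1.78×10³ V/m.
u = ½ε₀E² = ½ × 8.85×10⁻¹² × (1.78×10³)² = 1.40×10⁻⁵ J/m³.

14.0 μJ/m³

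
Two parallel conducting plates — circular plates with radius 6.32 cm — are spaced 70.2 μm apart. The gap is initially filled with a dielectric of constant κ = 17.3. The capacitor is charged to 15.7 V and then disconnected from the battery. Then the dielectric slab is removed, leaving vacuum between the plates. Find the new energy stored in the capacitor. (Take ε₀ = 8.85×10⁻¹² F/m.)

U ≈ 58.4 μJ

A = π(6.32 cm)² = 1.25×10⁻² m².
Initially C₁ = κε₀A/d = 17.3 × 8.85×10⁻¹² × 1.25×10⁻² / 7.02×10⁻⁵ = 2.74×10⁻⁸ F.
U₁ = 3.37×10⁻⁶ J.
Isolated ⇒ Q is held fixed. C₂ = 0.0578 C₁ and U = Q²/(2C), so U₂/U₁ = C₁/C₂ = 17.3.
U₂ = 17.3 × 3.37×10⁻⁶ = 5.84×10⁻⁵ J.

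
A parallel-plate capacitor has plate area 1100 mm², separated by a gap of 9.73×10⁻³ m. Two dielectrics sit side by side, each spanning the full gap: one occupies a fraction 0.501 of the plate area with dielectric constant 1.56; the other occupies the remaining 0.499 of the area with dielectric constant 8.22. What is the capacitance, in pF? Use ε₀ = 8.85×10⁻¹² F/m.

A = 1100 mm² = 1.10×10⁻³ m².
Side-by-side slabs ⇒ two capacitors in parallel, each spanning the full gap.
C₁ = κ₁ε₀A₁/d = 1.56 × 8.85×10⁻¹² × 5.51×10⁻⁴ / 9.73×10⁻³ = 7.82×10⁻¹³ F.
C₂ = κ₂ε₀A₂/d = 8.22 × 8.85×10⁻¹² × 5.49×10⁻⁴ / 9.73×10⁻³ = 4.10×10⁻¹² F.
C = C₁ + C₂ = 4.89×10⁻¹² F.

4.89 pF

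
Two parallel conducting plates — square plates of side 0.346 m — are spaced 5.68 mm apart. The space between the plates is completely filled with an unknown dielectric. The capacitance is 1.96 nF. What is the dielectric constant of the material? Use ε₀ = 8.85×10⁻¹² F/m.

κ ≈ 10.5

A = (0.346 m)² = 0.120 m².
κ = Cd/(ε₀A) = 1.96×10⁻⁹ × 5.68×10⁻³ / (8.85×10⁻¹² × 0.120) = 10.5.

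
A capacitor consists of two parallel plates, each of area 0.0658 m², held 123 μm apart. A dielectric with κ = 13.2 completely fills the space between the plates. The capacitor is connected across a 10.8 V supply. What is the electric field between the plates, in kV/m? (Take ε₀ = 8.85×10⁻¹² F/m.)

E ≈ 87.8 kV/m

E = V/d = 10.8 / 1.23×10⁻⁴ = 8.78×10⁴ V/m.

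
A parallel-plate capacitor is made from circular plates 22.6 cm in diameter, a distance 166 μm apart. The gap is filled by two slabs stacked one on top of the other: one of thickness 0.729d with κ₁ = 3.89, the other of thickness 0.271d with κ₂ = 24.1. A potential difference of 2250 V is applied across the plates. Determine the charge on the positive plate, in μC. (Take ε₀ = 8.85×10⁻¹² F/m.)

A = π(22.6/2 cm)² = 4.01×10⁻² m².
Stacked slabs ⇒ two capacitors in series, each with the full plate area.
C₁ = κ₁ε₀A/d₁ = 3.89 × 8.85×10⁻¹² × 4.01×10⁻² / 1.21×10⁻⁴ = 1.14×10⁻⁸ F.
C₂ = κ₂ε₀A/d₂ = 24.1 × 8.85×10⁻¹² × 4.01×10⁻² / 4.50×10⁻⁵ = 1.90×10⁻⁷ F.
C = (1/C₁ + 1/C₂)⁻¹ = 1.08×10⁻⁸ F.
Q = CV = 1.08×10⁻⁸ × 2250 = 2.42×10⁻⁵ C.

Q ≈ 24.2 μC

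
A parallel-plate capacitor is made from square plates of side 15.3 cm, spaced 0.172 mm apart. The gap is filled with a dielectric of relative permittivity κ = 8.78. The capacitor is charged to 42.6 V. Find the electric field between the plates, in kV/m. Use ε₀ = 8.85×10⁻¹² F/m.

E ≈ 248 kV/m

E = V/d = 42.6 / 1.72×10⁻⁴ = 2.48×10⁵ V/m.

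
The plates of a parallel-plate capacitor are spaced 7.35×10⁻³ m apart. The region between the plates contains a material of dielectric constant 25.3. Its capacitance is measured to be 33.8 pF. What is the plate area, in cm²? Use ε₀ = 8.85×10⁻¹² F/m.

A = Cd/(κε₀) = 3.38×10⁻¹¹ × 7.35×10⁻³ / (25.3 × 8.85×10⁻¹²) = 1.11×10⁻³ m².

A ≈ 11.1 cm²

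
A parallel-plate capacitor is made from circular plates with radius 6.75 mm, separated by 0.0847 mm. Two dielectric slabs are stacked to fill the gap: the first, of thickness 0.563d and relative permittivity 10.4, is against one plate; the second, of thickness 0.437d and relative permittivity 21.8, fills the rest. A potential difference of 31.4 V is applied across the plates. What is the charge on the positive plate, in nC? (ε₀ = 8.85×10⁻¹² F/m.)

Q ≈ 6.33 nC

A = π(6.75 mm)² = 1.43×10⁻⁴ m².
Stacked slabs ⇒ two capacitors in series, each with the full plate area.
C₁ = κ₁ε₀A/d₁ = 10.4 × 8.85×10⁻¹² × 1.43×10⁻⁴ / 4.77×10⁻⁵ = 2.76×10⁻¹⁰ F.
C₂ = κ₂ε₀A/d₂ = 21.8 × 8.85×10⁻¹² × 1.43×10⁻⁴ / 3.70×10⁻⁵ = 7.46×10⁻¹⁰ F.
C = (1/C₁ + 1/C₂)⁻¹ = 2.02×10⁻¹⁰ F.
Q = CV = 2.02×10⁻¹⁰ × 31.4 = 6.33×10⁻⁹ C.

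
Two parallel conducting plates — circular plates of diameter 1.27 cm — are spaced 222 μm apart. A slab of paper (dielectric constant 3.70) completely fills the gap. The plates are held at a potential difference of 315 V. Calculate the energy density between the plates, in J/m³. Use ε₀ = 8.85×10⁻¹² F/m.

E = V/d = 315 / 2.22×10⁻⁴ = 1.42×10⁶ V/m.
u = ½κε₀E² = ½ × 3.70 × 8.85×10⁻¹² × (1.42×10⁶)² = 33.0 J/m³.

33.0 J/m³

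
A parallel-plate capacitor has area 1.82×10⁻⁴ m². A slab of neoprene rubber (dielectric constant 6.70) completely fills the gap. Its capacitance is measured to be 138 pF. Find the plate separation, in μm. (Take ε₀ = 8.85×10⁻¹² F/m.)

d = κε₀A/C = 6.70 × 8.85×10⁻¹² × 1.82×10⁻⁴ / 1.38×10⁻¹⁰ = 7.82×10⁻⁵ m.

d ≈ 78.2 μm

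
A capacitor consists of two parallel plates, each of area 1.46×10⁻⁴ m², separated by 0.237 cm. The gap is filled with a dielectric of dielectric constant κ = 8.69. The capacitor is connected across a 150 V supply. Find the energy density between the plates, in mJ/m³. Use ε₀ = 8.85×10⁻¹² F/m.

E = V/d = 150 / 2.37×10⁻³ = 6.33×10⁴ V/m.
u = ½κε₀E² = ½ × 8.69 × 8.85×10⁻¹² × (6.33×10⁴)² = 0.154 J/m³.

u ≈ 154 mJ/m³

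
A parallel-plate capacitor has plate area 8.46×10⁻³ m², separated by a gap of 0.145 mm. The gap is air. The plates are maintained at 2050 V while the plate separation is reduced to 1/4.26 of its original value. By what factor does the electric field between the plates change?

4.26

Battery connected ⇒ V is held fixed.
E = V/d, so E₂/E₁ = d₁/d₂ = 4.26.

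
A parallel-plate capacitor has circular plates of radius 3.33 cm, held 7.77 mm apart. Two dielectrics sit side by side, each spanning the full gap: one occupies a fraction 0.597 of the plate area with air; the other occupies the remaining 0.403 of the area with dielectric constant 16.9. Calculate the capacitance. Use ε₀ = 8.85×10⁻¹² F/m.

A = π(3.33 cm)² = 3.48×10⁻³ m².
Side-by-side slabs ⇒ two capacitors in parallel, each spanning the full gap.
C₁ = κ₁ε₀A₁/d = 1.00 × 8.85×10⁻¹² × 2.08×10⁻³ / 7.77×10⁻³ = 2.37×10⁻¹² F.
C₂ = κ₂ε₀A₂/d = 16.9 × 8.85×10⁻¹² × 1.40×10⁻³ / 7.77×10⁻³ = 2.70×10⁻¹¹ F.
C = C₁ + C₂ = 2.94×10⁻¹¹ F.

C ≈ 29.4 pF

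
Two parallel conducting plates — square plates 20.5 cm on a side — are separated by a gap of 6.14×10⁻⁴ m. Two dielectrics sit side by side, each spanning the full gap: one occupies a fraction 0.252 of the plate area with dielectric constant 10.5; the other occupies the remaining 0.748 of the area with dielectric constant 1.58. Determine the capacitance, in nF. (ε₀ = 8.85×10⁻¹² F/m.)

A = (20.5 cm)² = 4.20×10⁻² m².
Side-by-side slabs ⇒ two capacitors in parallel, each spanning the full gap.
C₁ = κ₁ε₀A₁/d = 10.5 × 8.85×10⁻¹² × 1.06×10⁻² / 6.14×10⁻⁴ = 1.60×10⁻⁹ F.
C₂ = κ₂ε₀A₂/d = 1.58 × 8.85×10⁻¹² × 3.14×10⁻² / 6.14×10⁻⁴ = 7.16×10⁻¹⁰ F.
C = C₁ + C₂ = 2.32×10⁻⁹ F.

2.32 nF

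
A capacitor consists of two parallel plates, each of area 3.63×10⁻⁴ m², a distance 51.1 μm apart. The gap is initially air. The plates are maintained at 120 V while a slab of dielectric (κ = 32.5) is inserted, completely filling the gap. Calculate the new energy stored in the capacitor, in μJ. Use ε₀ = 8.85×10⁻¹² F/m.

U ≈ 14.7 μJ

Initially C₁ = ε₀A/d = 8.85×10⁻¹² × 3.63×10⁻⁴ / 5.11×10⁻⁵ = 6.29×10⁻¹¹ F.
U₁ = 4.53×10⁻⁷ J.
Battery connected ⇒ V is held fixed. C₂ = 32.5 C₁ and U = ½CV², so U₂/U₁ = C₂/C₁ = 32.5.
U₂ = 32.5 × 4.53×10⁻⁷ = 1.47×10⁻⁵ J.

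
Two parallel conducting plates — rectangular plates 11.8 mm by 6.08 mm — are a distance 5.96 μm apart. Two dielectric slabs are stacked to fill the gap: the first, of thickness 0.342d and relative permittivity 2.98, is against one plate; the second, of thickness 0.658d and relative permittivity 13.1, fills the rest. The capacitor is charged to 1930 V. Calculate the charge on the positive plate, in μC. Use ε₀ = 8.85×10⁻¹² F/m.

A = 11.8 × 6.08 mm² = 7.17×10⁻⁵ m².
Stacked slabs ⇒ two capacitors in series, each with the full plate area.
C₁ = κ₁ε₀A/d₁ = 2.98 × 8.85×10⁻¹² × 7.17×10⁻⁵ / 2.04×10⁻⁶ = 9.28×10⁻¹⁰ F.
C₂ = κ₂ε₀A/d₂ = 13.1 × 8.85×10⁻¹² × 7.17×10⁻⁵ / 3.92×10⁻⁶ = 2.12×10⁻⁹ F.
C = (1/C₁ + 1/C₂)⁻¹ = 6.46×10⁻¹⁰ F.
Q = CV = 6.46×10⁻¹⁰ × 1930 = 1.25×10⁻⁶ C.

Q ≈ 1.25 μC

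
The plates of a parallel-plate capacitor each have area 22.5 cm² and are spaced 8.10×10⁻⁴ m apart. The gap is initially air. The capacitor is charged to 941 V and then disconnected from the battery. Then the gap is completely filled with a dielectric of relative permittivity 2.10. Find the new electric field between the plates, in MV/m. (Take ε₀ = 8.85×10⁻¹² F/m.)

A = 22.5 cm² = 2.25×10⁻³ m².
Initially C₁ = ε₀A/d = 8.85×10⁻¹² × 2.25×10⁻³ / 8.10×10⁻⁴ = 2.46×10⁻¹¹ F.
E₁ = 1.16×10⁶ V/m.
Isolated ⇒ Q is held fixed. V₂ = Q/C₂ = V₁/2.10; E = V/d, so E₂/E₁ = (V₂/V₁)(d₁/d₂) = 0.476.
E₂ = 0.476 × 1.16×10⁶ = 5.53×10⁵ V/m.

E ≈ 0.553 MV/m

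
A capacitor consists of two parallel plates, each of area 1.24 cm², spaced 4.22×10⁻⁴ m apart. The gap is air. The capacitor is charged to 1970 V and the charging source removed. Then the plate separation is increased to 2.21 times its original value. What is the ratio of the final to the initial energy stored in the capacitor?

Isolated ⇒ Q is held fixed.
C₂ = 0.452 C₁ and U = Q²/(2C), so U₂/U₁ = C₁/C₂ = 2.21.

U₂/U₁ ≈ 2.21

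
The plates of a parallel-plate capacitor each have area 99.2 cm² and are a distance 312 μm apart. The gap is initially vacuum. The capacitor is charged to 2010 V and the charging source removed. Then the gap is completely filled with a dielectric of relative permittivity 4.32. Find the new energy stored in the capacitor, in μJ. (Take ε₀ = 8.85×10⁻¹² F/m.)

132 μJ

A = 99.2 cm² = 9.92×10⁻³ m².
Initially C₁ = ε₀A/d = 8.85×10⁻¹² × 9.92×10⁻³ / 3.12×10⁻⁴ = 2.81×10⁻¹⁰ F.
U₁ = 5.68×10⁻⁴ J.
Isolated ⇒ Q is held fixed. C₂ = 4.32 C₁ and U = Q²/(2C), so U₂/U₁ = C₁/C₂ = 0.231.
U₂ = 0.231 × 5.68×10⁻⁴ = 1.32×10⁻⁴ J.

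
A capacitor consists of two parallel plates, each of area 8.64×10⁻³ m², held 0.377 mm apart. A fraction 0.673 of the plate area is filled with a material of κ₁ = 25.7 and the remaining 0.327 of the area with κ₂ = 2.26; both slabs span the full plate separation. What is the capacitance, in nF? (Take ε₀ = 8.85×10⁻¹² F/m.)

Side-by-side slabs ⇒ two capacitors in parallel, each spanning the full gap.
C₁ = κ₁ε₀A₁/d = 25.7 × 8.85×10⁻¹² × 5.81×10⁻³ / 3.77×10⁻⁴ = 3.51×10⁻⁹ F.
C₂ = κ₂ε₀A₂/d = 2.26 × 8.85×10⁻¹² × 2.83×10⁻³ / 3.77×10⁻⁴ = 1.50×10⁻¹⁰ F.
C = C₁ + C₂ = 3.66×10⁻⁹ F.

3.66 nF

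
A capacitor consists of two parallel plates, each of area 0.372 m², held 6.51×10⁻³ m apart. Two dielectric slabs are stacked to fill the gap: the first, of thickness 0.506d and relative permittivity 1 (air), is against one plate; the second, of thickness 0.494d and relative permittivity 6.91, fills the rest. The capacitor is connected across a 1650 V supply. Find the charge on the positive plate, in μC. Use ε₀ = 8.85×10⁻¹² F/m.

Stacked slabs ⇒ two capacitors in series, each with the full plate area.
C₁ = κ₁ε₀A/d₁ = 1.00 × 8.85×10⁻¹² × 0.372 / 3.29×10⁻³ = 9.99×10⁻¹⁰ F.
C₂ = κ₂ε₀A/d₂ = 6.91 × 8.85×10⁻¹² × 0.372 / 3.22×10⁻³ = 7.07×10⁻⁹ F.
C = (1/C₁ + 1/C₂)⁻¹ = 8.76×10⁻¹⁰ F.
Q = CV = 8.76×10⁻¹⁰ × 1650 = 1.44×10⁻⁶ C.

1.44 μC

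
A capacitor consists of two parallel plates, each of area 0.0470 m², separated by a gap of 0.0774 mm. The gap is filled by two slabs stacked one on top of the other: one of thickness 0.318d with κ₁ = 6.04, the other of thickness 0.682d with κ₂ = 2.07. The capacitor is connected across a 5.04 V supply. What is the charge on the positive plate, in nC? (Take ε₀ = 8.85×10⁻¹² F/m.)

Stacked slabs ⇒ two capacitors in series, each with the full plate area.
C₁ = κ₁ε₀A/d₁ = 6.04 × 8.85×10⁻¹² × 4.70×10⁻² / 2.46×10⁻⁵ = 1.02×10⁻⁷ F.
C₂ = κ₂ε₀A/d₂ = 2.07 × 8.85×10⁻¹² × 4.70×10⁻² / 5.28×10⁻⁵ = 1.63×10⁻⁸ F.
C = (1/C₁ + 1/C₂)⁻¹ = 1.41×10⁻⁸ F.
Q = CV = 1.41×10⁻⁸ × 5.04 = 7.09×10⁻⁸ C.

70.9 nC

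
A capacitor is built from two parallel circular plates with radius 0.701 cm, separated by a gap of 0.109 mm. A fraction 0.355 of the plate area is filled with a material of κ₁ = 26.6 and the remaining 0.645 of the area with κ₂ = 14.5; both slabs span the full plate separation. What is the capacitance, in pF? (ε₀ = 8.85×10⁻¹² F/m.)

C ≈ 236 pF

A = π(0.701 cm)² = 1.54×10⁻⁴ m².
Side-by-side slabs ⇒ two capacitors in parallel, each spanning the full gap.
C₁ = κ₁ε₀A₁/d = 26.6 × 8.85×10⁻¹² × 5.48×10⁻⁵ / 1.09×10⁻⁴ = 1.18×10⁻¹⁰ F.
C₂ = κ₂ε₀A₂/d = 14.5 × 8.85×10⁻¹² × 9.96×10⁻⁵ / 1.09×10⁻⁴ = 1.17×10⁻¹⁰ F.
C = C₁ + C₂ = 2.36×10⁻¹⁰ F.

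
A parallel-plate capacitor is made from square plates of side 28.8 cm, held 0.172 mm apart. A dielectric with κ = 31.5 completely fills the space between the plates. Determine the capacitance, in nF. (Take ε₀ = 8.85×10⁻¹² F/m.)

134 nF

A = (28.8 cm)² = 8.29×10⁻² m².
C = κε₀A/d = 31.5 × 8.85×10⁻¹² × 8.29×10⁻² / 1.72×10⁻⁴ = 1.34×10⁻⁷ F.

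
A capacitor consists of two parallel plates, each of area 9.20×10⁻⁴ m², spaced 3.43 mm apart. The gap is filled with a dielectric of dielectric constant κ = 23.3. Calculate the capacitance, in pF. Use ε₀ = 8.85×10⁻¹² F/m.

C = κε₀A/d = 23.3 × 8.85×10⁻¹² × 9.20×10⁻⁴ / 3.43×10⁻³ = 5.53×10⁻¹¹ F.

55.3 pF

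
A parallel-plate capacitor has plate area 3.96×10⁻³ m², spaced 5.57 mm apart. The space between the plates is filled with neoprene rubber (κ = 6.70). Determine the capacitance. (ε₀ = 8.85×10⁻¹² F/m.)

C = κε₀A/d = 6.70 × 8.85×10⁻¹² × 3.96×10⁻³ / 5.57×10⁻³ = 4.22×10⁻¹¹ F.

C ≈ 42.2 pF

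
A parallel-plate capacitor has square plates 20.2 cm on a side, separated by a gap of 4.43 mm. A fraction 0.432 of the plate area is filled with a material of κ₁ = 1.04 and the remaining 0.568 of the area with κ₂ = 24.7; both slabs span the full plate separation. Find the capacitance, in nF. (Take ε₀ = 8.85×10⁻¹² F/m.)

A = (20.2 cm)² = 4.08×10⁻² m².
Side-by-side slabs ⇒ two capacitors in parallel, each spanning the full gap.
C₁ = κ₁ε₀A₁/d = 1.04 × 8.85×10⁻¹² × 1.76×10⁻² / 4.43×10⁻³ = 3.66×10⁻¹¹ F.
C₂ = κ₂ε₀A₂/d = 24.7 × 8.85×10⁻¹² × 2.32×10⁻² / 4.43×10⁻³ = 1.14×10⁻⁹ F.
C = C₁ + C₂ = 1.18×10⁻⁹ F.

C ≈ 1.18 nF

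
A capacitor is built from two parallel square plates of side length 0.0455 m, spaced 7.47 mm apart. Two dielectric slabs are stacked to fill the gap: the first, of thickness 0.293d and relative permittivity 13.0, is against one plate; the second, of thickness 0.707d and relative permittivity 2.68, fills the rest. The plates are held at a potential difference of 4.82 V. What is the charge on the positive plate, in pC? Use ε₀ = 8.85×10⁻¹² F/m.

41.3 pC

A = (0.0455 m)² = 2.07×10⁻³ m².
Stacked slabs ⇒ two capacitors in series, each with the full plate area.
C₁ = κ₁ε₀A/d₁ = 13.0 × 8.85×10⁻¹² × 2.07×10⁻³ / 2.19×10⁻³ = 1.09×10⁻¹⁰ F.
C₂ = κ₂ε₀A/d₂ = 2.68 × 8.85×10⁻¹² × 2.07×10⁻³ / 5.28×10⁻³ = 9.30×10⁻¹² F.
C = (1/C₁ + 1/C₂)⁻¹ = 8.57×10⁻¹² F.
Q = CV = 8.57×10⁻¹² × 4.82 = 4.13×10⁻¹¹ C.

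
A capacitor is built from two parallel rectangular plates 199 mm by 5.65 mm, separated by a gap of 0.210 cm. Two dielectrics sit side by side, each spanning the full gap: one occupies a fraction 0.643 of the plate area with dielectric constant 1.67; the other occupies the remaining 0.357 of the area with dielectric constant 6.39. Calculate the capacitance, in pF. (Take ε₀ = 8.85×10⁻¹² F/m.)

15.9 pF

A = 199 × 5.65 mm² = 1.12×10⁻³ m².
Side-by-side slabs ⇒ two capacitors in parallel, each spanning the full gap.
C₁ = κ₁ε₀A₁/d = 1.67 × 8.85×10⁻¹² × 7.23×10⁻⁴ / 2.10×10⁻³ = 5.09×10⁻¹² F.
C₂ = κ₂ε₀A₂/d = 6.39 × 8.85×10⁻¹² × 4.01×10⁻⁴ / 2.10×10⁻³ = 1.08×10⁻¹¹ F.
C = C₁ + C₂ = 1.59×10⁻¹¹ F.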